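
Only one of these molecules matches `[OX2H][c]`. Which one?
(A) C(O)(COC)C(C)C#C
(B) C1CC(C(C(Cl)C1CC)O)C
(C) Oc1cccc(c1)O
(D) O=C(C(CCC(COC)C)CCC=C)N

C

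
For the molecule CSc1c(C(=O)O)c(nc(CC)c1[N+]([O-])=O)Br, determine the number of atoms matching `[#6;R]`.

Check the 17 heavy atoms by environment: 1× n (aromatic, in 6-ring) → no; 5× c (aromatic, in 6-ring) → match; 4× C (acyclic) → no; 3× O (acyclic) → no; 1× N (charge +1, acyclic) → no; 1× O (charge -1, acyclic) → no; 1× Br (acyclic) → no; 1× S (acyclic) → no.
That gives 5 matching atoms.

5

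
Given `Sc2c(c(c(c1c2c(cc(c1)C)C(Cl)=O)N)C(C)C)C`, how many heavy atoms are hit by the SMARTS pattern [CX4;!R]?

5

The query [CX4;!R] means: aliphatic carbon with four total connections, not in a ring.
Check the 20 heavy atoms by environment: 10× c (aromatic, X3, in 6-ring) → no; 5× C (X4, acyclic) → match; 1× N (X3, acyclic) → no; 1× C (X3, acyclic) → no; 1× O (X1, acyclic) → no; 1× Cl (X1, acyclic) → no; 1× S (X2, acyclic) → no.
That gives 5 matching atoms.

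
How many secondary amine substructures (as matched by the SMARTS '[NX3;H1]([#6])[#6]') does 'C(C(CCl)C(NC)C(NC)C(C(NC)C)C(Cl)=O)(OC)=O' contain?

3

[NX3;H1]([#6])[#6] is the SMARTS for a secondary amine: a trivalent nitrogen with one H, bonded to two carbons.
The molecule carries 3 separate instances of an N-methylamino group (-NHCH3) meeting every constraint; each maps to a distinct set of atoms, giving 3 matches.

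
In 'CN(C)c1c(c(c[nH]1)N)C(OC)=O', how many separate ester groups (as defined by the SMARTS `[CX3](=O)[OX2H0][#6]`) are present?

1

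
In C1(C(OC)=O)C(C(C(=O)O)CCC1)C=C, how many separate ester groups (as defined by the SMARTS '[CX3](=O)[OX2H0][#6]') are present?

[CX3](=O)[OX2H0][#6] is the SMARTS for an ester: a carbonyl carbon bonded to an oxygen that is itself bonded to carbon (no H on that O).
Exactly one fragment in the molecule meets all constraints, giving 1 match.

1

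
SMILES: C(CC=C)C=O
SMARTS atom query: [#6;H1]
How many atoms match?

2

Check the 6 heavy atoms by environment: 3× C (H2) → no; 2× C (H1) → match; 1× O (H0) → no.
That gives 2 matching atoms.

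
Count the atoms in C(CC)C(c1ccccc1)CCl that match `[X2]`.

The query [X2] means: any atom with exactly two total connections (bonds + H).
Check the 12 heavy atoms by environment: 5× C (X4) → no; 1× Cl (X1) → no; 6× c (aromatic, X3) → no.
No environment satisfies the query, so 0 matching atoms.

0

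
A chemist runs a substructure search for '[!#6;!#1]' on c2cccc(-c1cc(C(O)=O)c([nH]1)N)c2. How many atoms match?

4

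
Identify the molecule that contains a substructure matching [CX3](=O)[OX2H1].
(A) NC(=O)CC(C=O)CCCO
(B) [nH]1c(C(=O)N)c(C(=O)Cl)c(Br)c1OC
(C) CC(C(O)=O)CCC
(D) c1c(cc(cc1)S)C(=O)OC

[CX3](=O)[OX2H1] describes an sp2 carbon double-bonded to O and single-bonded to an -OH oxygen (a carboxylic acid).
(A) has a primary amide (-C(=O)NH2) but the carbonyl is bonded to N, not to an -OH oxygen.
(B) has an acyl chloride (-C(=O)Cl) but the carbonyl is bonded to Cl, not to an -OH oxygen.
(C) contains a carboxylic acid group (-C(=O)OH), which satisfies every atom and bond constraint.
(D) has a methyl-ester group (-C(=O)OCH3) but the singly-bonded O has no H (OX2H0, not OX2H1).
So the answer is (C).

C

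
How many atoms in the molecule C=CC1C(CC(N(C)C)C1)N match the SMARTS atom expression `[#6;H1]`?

4

The query [#6;H1] means: any carbon bearing exactly one hydrogen.
Check the 11 heavy atoms by environment: 4× C (H1) → match; 3× C (H2) → no; 1× N (H2) → no; 1× N (H0) → no; 2× C (H3) → no.
That gives 4 matching atoms.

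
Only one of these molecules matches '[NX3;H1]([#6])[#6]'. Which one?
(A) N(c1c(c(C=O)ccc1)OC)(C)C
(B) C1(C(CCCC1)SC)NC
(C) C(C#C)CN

B

[NX3;H1]([#6])[#6] describes a trivalent nitrogen with one H, bonded to two carbons (a secondary amine).
(A) has a dimethylamino group (-N(CH3)2) but the nitrogen has H0, not H1.
(B) contains an N-methylamino group (-NHCH3), which satisfies every atom and bond constraint.
(C) has a primary amino group (-NH2) but the nitrogen has H2 and only one carbon neighbour.
So the answer is (B).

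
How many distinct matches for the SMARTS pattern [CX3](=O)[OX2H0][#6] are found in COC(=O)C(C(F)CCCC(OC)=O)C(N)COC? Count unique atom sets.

2

[CX3](=O)[OX2H0][#6] is the SMARTS for an ester: a carbonyl carbon bonded to an oxygen that is itself bonded to carbon (no H on that O).
The molecule carries 2 separate instances of a methyl-ester group (-C(=O)OCH3) meeting every constraint; each maps to a distinct set of atoms, giving 2 matches.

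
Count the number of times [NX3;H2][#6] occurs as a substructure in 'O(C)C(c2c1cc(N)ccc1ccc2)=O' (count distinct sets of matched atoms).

1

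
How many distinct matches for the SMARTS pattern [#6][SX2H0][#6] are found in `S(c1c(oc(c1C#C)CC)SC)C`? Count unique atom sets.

2

[#6][SX2H0][#6] is the SMARTS for a thioether: an aliphatic sulfur bridging two carbons with no H on the sulfur.
The molecule carries 2 separate instances of a methylthio ether (-SCH3) meeting every constraint; each maps to a distinct set of atoms, giving 2 matches.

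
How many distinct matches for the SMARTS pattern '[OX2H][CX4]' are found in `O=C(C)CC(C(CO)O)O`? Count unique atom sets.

[OX2H][CX4] is the SMARTS for an aliphatic alcohol: a hydroxyl oxygen bound to an sp3 (X4) carbon.
The molecule carries 3 separate instances of a hydroxyl group (-OH) meeting every constraint; each maps to a distinct set of atoms, giving 3 matches.

3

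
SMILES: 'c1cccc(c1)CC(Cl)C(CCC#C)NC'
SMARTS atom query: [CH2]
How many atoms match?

3

The query [CH2] means: aliphatic carbon with exactly two hydrogens.
Check the 16 heavy atoms by environment: 3× C (H2) → match; 3× C (H1) → no; 1× c (aromatic, H0) → no; 5× c (aromatic, H1) → no; 1× Cl (H0) → no; 1× C (H0) → no; 1× N (H1) → no; 1× C (H3) → no.
That gives 3 matching atoms.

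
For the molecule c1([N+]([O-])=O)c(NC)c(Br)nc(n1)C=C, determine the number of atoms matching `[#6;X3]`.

The query [#6;X3] means: any carbon (aromatic or not) with three total connections.
Check the 14 heavy atoms by environment: 2× n (aromatic, X2) → no; 4× c (aromatic, X3) → match; 2× C (X3) → match; 1× N (charge +1, X3) → no; 1× O (charge -1, X1) → no; 1× O (X1) → no; 1× N (X3) → no; 1× C (X4) → no; 1× Br (X1) → no.
Summing the matching environments: 4 + 2 = 6 matching atoms.

6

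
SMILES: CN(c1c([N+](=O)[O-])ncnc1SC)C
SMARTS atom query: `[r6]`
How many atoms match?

6

The query [r6] means: r6 matches atoms in a six-membered ring.
Check the 14 heavy atoms by environment: 2× n (aromatic, in 6-ring) → match; 4× c (aromatic, in 6-ring) → match; 1× S (acyclic) → no; 3× C (acyclic) → no; 1× N (charge +1, acyclic) → no; 1× O (charge -1, acyclic) → no; 1× O (acyclic) → no; 1× N (acyclic) → no.
Summing the matching environments: 2 + 4 = 6 matching atoms.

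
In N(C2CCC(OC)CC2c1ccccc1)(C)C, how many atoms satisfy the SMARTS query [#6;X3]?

The query [#6;X3] means: any carbon (aromatic or not) with three total connections.
Check the 17 heavy atoms by environment: 9× C (X4) → no; 6× c (aromatic, X3) → match; 1× N (X3) → no; 1× O (X2) → no.
That gives 6 matching atoms.

6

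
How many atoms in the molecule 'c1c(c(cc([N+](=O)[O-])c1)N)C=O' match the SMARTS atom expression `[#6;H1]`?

The query [#6;H1] means: any carbon bearing exactly one hydrogen.
Check the 12 heavy atoms by environment: 3× c (aromatic, H1) → match; 3× c (aromatic, H0) → no; 1× N (H2) → no; 1× N (charge +1, H0) → no; 1× O (charge -1, H0) → no; 2× O (H0) → no; 1× C (H1) → match.
Summing the matching environments: 3 + 1 = 4 matching atoms.

4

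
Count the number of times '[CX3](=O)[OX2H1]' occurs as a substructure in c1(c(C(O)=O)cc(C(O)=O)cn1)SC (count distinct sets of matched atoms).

[CX3](=O)[OX2H1] is the SMARTS for a carboxylic acid: an sp2 carbon double-bonded to O and single-bonded to an -OH oxygen.
The molecule carries 2 separate instances of a carboxylic acid group (-C(=O)OH) meeting every constraint; each maps to a distinct set of atoms, giving 2 matches.

2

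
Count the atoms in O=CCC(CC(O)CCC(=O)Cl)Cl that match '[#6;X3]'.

Check the 13 heavy atoms by environment: 6× C (X4) → no; 2× C (X3) → match; 2× O (X1) → no; 1× O (X2) → no; 2× Cl (X1) → no.
That gives 2 matching atoms.

2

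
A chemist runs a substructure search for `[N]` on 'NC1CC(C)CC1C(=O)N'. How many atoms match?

2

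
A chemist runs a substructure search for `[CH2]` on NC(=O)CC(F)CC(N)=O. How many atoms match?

2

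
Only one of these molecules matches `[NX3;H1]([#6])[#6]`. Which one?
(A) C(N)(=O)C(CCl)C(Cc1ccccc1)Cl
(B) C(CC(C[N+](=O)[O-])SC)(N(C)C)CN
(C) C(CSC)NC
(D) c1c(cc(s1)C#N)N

[NX3;H1]([#6])[#6] describes a trivalent nitrogen with one H, bonded to two carbons (a secondary amine).
(A) has a primary amide (-C(=O)NH2) but the -C(=O)NH2 nitrogen has H2, not H1.
(B) has a dimethylamino group (-N(CH3)2) but the nitrogen has H0, not H1.
(C) contains an N-methylamino group (-NHCH3), which satisfies every atom and bond constraint.
(D) has a primary amino group (-NH2) but the nitrogen has H2 and only one carbon neighbour.
So the answer is (C).

C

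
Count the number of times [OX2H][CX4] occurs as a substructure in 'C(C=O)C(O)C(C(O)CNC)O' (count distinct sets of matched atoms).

3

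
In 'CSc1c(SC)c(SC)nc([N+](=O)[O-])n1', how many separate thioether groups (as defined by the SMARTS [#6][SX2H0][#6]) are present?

3

[#6][SX2H0][#6] is the SMARTS for a thioether: an aliphatic sulfur bridging two carbons with no H on the sulfur.
The molecule carries 3 separate instances of a methylthio ether (-SCH3) meeting every constraint; each maps to a distinct set of atoms, giving 3 matches.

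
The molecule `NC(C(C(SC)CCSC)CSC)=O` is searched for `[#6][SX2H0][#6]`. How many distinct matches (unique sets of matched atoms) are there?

[#6][SX2H0][#6] is the SMARTS for a thioether: an aliphatic sulfur bridging two carbons with no H on the sulfur.
The molecule carries 3 separate instances of a methylthio ether (-SCH3) meeting every constraint; each maps to a distinct set of atoms, giving 3 matches.

3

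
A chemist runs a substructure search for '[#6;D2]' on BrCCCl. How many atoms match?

2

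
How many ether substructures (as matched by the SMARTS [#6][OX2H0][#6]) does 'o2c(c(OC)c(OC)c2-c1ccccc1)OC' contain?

3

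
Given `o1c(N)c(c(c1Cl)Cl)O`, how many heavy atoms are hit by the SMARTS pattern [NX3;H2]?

1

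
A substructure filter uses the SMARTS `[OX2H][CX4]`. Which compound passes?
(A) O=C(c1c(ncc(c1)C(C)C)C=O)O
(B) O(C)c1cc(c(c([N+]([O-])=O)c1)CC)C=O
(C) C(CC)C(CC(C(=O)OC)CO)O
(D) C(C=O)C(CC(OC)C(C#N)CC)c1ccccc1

C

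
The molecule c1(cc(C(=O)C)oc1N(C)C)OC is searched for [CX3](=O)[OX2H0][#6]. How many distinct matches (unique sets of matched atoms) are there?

[CX3](=O)[OX2H0][#6] is the SMARTS for an ester: a carbonyl carbon bonded to an oxygen that is itself bonded to carbon (no H on that O).
The molecule has a methoxy ether (-OCH3), but the ether oxygen is not adjacent to a C=O carbon; nothing else fits, so there are 0 matches.

0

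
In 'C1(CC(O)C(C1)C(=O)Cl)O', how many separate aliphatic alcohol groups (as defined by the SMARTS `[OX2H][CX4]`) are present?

2

[OX2H][CX4] is the SMARTS for an aliphatic alcohol: a hydroxyl oxygen bound to an sp3 (X4) carbon.
The molecule carries 2 separate instances of a hydroxyl group (-OH) meeting every constraint; each maps to a distinct set of atoms, giving 2 matches.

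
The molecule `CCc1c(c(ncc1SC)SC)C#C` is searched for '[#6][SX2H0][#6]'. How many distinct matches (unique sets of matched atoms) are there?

[#6][SX2H0][#6] is the SMARTS for a thioether: an aliphatic sulfur bridging two carbons with no H on the sulfur.
The molecule carries 2 separate instances of a methylthio ether (-SCH3) meeting every constraint; each maps to a distinct set of atoms, giving 2 matches.

2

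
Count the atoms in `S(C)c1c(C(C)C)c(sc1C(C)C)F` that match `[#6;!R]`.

The query [#6;!R] means: carbon not in any ring.
Check the 14 heavy atoms by environment: 1× s (aromatic, in 5-ring) → no; 4× c (aromatic, in 5-ring) → no; 7× C (acyclic) → match; 1× F (acyclic) → no; 1× S (acyclic) → no.
That gives 7 matching atoms.

7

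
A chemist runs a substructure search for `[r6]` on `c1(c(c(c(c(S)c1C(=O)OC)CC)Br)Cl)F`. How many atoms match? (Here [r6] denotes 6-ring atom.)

The query [r6] means: r6 matches atoms in a six-membered ring.
Check the 16 heavy atoms by environment: 6× c (aromatic, in 6-ring) → match; 4× C (acyclic) → no; 1× Cl (acyclic) → no; 1× F (acyclic) → no; 1× Br (acyclic) → no; 1× S (acyclic) → no; 2× O (acyclic) → no.
That gives 6 matching atoms.

6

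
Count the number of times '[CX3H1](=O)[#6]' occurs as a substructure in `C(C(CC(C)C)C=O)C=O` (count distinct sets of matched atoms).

2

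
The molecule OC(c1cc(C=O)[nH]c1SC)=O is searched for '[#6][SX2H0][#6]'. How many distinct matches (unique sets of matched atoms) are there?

1

[#6][SX2H0][#6] is the SMARTS for a thioether: an aliphatic sulfur bridging two carbons with no H on the sulfur.
Exactly one fragment in the molecule meets all constraints, giving 1 match.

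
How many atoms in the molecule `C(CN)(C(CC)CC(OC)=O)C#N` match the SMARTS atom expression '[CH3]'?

The query [CH3] means: aliphatic carbon with exactly three hydrogens.
Check the 13 heavy atoms by environment: 3× C (H2) → no; 2× C (H1) → no; 1× N (H2) → no; 2× C (H3) → match; 2× C (H0) → no; 1× N (H0) → no; 2× O (H0) → no.
That gives 2 matching atoms.

2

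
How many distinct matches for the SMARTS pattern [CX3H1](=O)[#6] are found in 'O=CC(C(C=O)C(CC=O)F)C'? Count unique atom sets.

3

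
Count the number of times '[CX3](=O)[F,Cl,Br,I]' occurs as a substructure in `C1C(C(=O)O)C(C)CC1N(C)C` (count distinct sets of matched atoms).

[CX3](=O)[F,Cl,Br,I] is the SMARTS for an acyl halide: a carbonyl carbon bonded to a halogen.
The molecule has a carboxylic acid group (-C(=O)OH), but the carbonyl is bonded to -OH, not to a halogen; nothing else fits, so there are 0 matches.

0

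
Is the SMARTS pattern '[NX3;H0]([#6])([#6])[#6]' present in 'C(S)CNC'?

No

The pattern [NX3;H0]([#6])([#6])[#6] describes a trivalent nitrogen with no H, bonded to three carbons — a tertiary amine.
The closest candidate here is an N-methylamino group (-NHCH3), but the nitrogen still has one H (H1), not H0. No other fragment satisfies the full query, so there is no match.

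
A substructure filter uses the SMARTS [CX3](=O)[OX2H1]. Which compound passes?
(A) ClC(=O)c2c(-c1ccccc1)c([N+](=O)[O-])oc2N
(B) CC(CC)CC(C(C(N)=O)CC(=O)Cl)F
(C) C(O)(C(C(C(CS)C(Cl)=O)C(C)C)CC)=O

C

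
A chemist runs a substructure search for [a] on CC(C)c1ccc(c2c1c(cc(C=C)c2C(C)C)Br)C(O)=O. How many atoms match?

10

The query [a] means: a matches any aromatic atom.
Check the 22 heavy atoms by environment: 10× c (aromatic) → match; 9× C → no; 1× Br → no; 2× O → no.
That gives 10 matching atoms.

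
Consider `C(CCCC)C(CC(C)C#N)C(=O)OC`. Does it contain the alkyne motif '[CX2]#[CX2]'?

No

The pattern [CX2]#[CX2] describes a carbon-carbon triple bond — an alkyne.
The closest candidate here is a nitrile (-C#N), but the triple bond is C#N, not C#C. No other fragment satisfies the full query, so there is no match.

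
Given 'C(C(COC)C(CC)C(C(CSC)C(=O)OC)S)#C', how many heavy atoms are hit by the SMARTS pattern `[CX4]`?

The query [CX4] means: C with X4: aliphatic carbon with exactly 4 total connections (bonds + H).
Check the 19 heavy atoms by environment: 11× C (X4) → match; 2× O (X2) → no; 2× C (X2) → no; 2× S (X2) → no; 1× C (X3) → no; 1× O (X1) → no.
That gives 11 matching atoms.

11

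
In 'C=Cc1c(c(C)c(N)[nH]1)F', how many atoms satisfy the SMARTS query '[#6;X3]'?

6

The query [#6;X3] means: any carbon (aromatic or not) with three total connections.
Check the 10 heavy atoms by environment: 1× n (aromatic, X3) → no; 4× c (aromatic, X3) → match; 1× F (X1) → no; 1× N (X3) → no; 2× C (X3) → match; 1× C (X4) → no.
Summing the matching environments: 4 + 2 = 6 matching atoms.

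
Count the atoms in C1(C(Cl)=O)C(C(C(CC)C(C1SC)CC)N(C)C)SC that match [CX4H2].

The query [CX4H2] means: sp3 carbon (X4) with exactly two hydrogens.
Check the 20 heavy atoms by environment: 6× C (H1, X4) → no; 2× S (H0, X2) → no; 6× C (H3, X4) → no; 1× N (H0, X3) → no; 2× C (H2, X4) → match; 1× C (H0, X3) → no; 1× O (H0, X1) → no; 1× Cl (H0, X1) → no.
That gives 2 matching atoms.

2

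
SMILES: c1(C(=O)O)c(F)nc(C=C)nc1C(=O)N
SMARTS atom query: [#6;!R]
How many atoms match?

Check the 15 heavy atoms by environment: 2× n (aromatic, in 6-ring) → no; 4× c (aromatic, in 6-ring) → no; 4× C (acyclic) → match; 3× O (acyclic) → no; 1× N (acyclic) → no; 1× F (acyclic) → no.
That gives 4 matching atoms.

4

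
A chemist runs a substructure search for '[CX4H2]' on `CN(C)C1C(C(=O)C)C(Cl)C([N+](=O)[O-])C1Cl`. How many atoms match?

0

The query [CX4H2] means: sp3 carbon (X4) with exactly two hydrogens.
Check the 16 heavy atoms by environment: 5× C (H1, X4) → no; 1× N (H0, X3) → no; 3× C (H3, X4) → no; 1× N (charge +1, H0, X3) → no; 1× O (charge -1, H0, X1) → no; 2× O (H0, X1) → no; 2× Cl (H0, X1) → no; 1× C (H0, X3) → no.
No environment satisfies the query, so 0 matching atoms.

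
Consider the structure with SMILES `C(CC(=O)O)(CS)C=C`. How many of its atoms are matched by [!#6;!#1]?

Check the 9 heavy atoms by environment: 6× C → no; 1× S → match; 2× O → match.
Summing the matching environments: 1 + 2 = 3 matching atoms.

3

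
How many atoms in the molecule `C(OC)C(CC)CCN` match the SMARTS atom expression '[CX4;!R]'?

7

Check the 9 heavy atoms by environment: 7× C (X4, acyclic) → match; 1× N (X3, acyclic) → no; 1× O (X2, acyclic) → no.
That gives 7 matching atoms.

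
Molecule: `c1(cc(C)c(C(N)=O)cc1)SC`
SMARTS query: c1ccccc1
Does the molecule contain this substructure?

Yes

The pattern c1ccccc1 describes six aromatic carbons in a ring — a benzene ring.
The required atom environment is present in the molecule, so the pattern matches.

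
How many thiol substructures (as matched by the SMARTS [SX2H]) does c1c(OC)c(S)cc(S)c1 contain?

[SX2H] is the SMARTS for a thiol: an aliphatic sulfur with two connections, one being H.
The molecule carries 2 separate instances of a thiol (-SH) meeting every constraint; each maps to a distinct set of atoms, giving 2 matches.

2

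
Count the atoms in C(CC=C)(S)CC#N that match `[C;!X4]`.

3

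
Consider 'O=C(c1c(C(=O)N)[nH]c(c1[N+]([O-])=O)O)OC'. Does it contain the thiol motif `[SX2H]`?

The pattern [SX2H] describes an aliphatic sulfur with two connections, one being H — a thiol.
The closest candidate here is a hydroxyl group (-OH), but it is an -OH, not an -SH. No other fragment satisfies the full query, so there is no match.

No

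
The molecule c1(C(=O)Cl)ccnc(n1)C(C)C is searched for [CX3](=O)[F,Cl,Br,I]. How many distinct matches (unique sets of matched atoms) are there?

[CX3](=O)[F,Cl,Br,I] is the SMARTS for an acyl halide: a carbonyl carbon bonded to a halogen.
Exactly one fragment in the molecule meets all constraints, giving 1 match.

1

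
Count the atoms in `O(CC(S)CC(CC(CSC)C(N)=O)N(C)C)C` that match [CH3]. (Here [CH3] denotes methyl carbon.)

Check the 18 heavy atoms by environment: 4× C (H2) → no; 3× C (H1) → no; 1× S (H0) → no; 4× C (H3) → match; 1× S (H1) → no; 2× O (H0) → no; 1× N (H0) → no; 1× C (H0) → no; 1× N (H2) → no.
That gives 4 matching atoms.

4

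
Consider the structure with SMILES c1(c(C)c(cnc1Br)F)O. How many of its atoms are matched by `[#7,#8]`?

The query [#7,#8] means: nitrogen or oxygen (comma = OR).
Check the 10 heavy atoms by environment: 1× n (aromatic) → match; 5× c (aromatic) → no; 1× F → no; 1× C → no; 1× Br → no; 1× O → match.
Summing the matching environments: 1 + 1 = 2 matching atoms.

2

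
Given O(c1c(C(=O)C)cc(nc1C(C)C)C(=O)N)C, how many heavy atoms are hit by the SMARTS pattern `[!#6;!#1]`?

The query [!#6;!#1] means: not carbon and not hydrogen — any heteroatom.
Check the 17 heavy atoms by environment: 1× n (aromatic) → match; 5× c (aromatic) → no; 7× C → no; 3× O → match; 1× N → match.
Summing the matching environments: 1 + 3 + 1 = 5 matching atoms.

5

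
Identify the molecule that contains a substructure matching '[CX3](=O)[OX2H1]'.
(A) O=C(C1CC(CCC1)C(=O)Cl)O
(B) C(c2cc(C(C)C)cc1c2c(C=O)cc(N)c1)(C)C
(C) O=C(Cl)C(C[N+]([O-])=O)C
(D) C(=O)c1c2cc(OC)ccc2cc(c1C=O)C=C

A

[CX3](=O)[OX2H1] describes an sp2 carbon double-bonded to O and single-bonded to an -OH oxygen (a carboxylic acid).
(A) contains a carboxylic acid group (-C(=O)OH), which satisfies every atom and bond constraint.
(B) has an aldehyde (-CHO) but there is no singly-bonded oxygen on the carbonyl carbon.
(C) has an acyl chloride (-C(=O)Cl) but the carbonyl is bonded to Cl, not to an -OH oxygen.
(D) has an aldehyde (-CHO) but there is no singly-bonded oxygen on the carbonyl carbon.
So the answer is (A).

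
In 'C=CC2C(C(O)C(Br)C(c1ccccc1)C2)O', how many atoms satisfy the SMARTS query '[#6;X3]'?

8

Check the 17 heavy atoms by environment: 6× C (X4) → no; 2× C (X3) → match; 2× O (X2) → no; 1× Br (X1) → no; 6× c (aromatic, X3) → match.
Summing the matching environments: 2 + 6 = 8 matching atoms.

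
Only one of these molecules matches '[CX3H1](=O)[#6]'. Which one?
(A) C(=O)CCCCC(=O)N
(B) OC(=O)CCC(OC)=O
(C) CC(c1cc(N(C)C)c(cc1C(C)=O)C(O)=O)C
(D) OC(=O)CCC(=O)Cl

A

[CX3H1](=O)[#6] describes an sp2 carbon with one H, double-bonded to O and single-bonded to carbon (an aldehyde).
(A) contains an aldehyde (-CHO), which satisfies every atom and bond constraint.
(B) has a carboxylic acid group (-C(=O)OH) but the carbonyl carbon has H0 and is bonded to O, not H1.
(C) has an acetyl/ketone group (-C(=O)CH3) but the carbonyl carbon has H0 (two carbon neighbours), not H1.
(D) has a carboxylic acid group (-C(=O)OH) but the carbonyl carbon has H0 and is bonded to O, not H1.
So the answer is (A).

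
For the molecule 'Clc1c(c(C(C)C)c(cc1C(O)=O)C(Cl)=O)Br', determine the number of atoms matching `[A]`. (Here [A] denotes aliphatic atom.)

Check the 17 heavy atoms by environment: 6× c (aromatic) → no; 5× C → match; 3× O → match; 2× Cl → match; 1× Br → match.
Summing the matching environments: 5 + 3 + 2 + 1 = 11 matching atoms.

11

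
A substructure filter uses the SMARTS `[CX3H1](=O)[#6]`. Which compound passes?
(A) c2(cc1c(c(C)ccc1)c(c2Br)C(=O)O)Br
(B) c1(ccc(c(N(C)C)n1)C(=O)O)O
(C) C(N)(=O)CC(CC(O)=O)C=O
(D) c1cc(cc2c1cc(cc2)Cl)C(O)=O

C

[CX3H1](=O)[#6] describes an sp2 carbon with one H, double-bonded to O and single-bonded to carbon (an aldehyde).
(A) has a carboxylic acid group (-C(=O)OH) but the carbonyl carbon has H0 and is bonded to O, not H1.
(B) has a carboxylic acid group (-C(=O)OH) but the carbonyl carbon has H0 and is bonded to O, not H1.
(C) contains an aldehyde (-CHO), which satisfies every atom and bond constraint.
(D) has a carboxylic acid group (-C(=O)OH) but the carbonyl carbon has H0 and is bonded to O, not H1.
So the answer is (C).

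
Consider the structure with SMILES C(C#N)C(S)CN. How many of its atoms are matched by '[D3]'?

1

The query [D3] means: atom with exactly three heavy-atom neighbours.
Check the 7 heavy atoms by environment: 3× C (D2) → no; 1× C (D3) → match; 2× N (D1) → no; 1× S (D1) → no.
That gives 1 matching atom.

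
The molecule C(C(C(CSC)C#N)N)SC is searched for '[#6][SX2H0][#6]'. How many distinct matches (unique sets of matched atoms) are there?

[#6][SX2H0][#6] is the SMARTS for a thioether: an aliphatic sulfur bridging two carbons with no H on the sulfur.
The molecule carries 2 separate instances of a methylthio ether (-SCH3) meeting every constraint; each maps to a distinct set of atoms, giving 2 matches.

2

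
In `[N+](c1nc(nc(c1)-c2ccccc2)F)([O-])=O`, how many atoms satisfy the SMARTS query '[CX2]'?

The query [CX2] means: C with X2: aliphatic carbon with exactly 2 total connections.
Check the 16 heavy atoms by environment: 2× n (aromatic, X2) → no; 10× c (aromatic, X3) → no; 1× N (charge +1, X3) → no; 1× O (charge -1, X1) → no; 1× O (X1) → no; 1× F (X1) → no.
No environment satisfies the query, so 0 matching atoms.

0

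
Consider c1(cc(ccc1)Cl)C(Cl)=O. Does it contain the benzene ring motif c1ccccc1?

Yes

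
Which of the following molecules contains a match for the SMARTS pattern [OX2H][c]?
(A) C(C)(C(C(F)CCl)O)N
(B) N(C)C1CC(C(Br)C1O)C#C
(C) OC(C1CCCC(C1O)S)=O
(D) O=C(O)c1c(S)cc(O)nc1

[OX2H][c] describes a hydroxyl oxygen attached to an aromatic carbon (a phenol).
(A) has a hydroxyl group (-OH) but the -OH is on an aliphatic carbon, not an aromatic c.
(B) has a hydroxyl group (-OH) but the -OH is on an aliphatic carbon, not an aromatic c.
(C) has a hydroxyl group (-OH) but the -OH is on an aliphatic carbon, not an aromatic c.
(D) contains a hydroxyl group (-OH), which satisfies every atom and bond constraint.
So the answer is (D).

D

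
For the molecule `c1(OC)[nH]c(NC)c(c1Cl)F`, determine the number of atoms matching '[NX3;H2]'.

Check the 11 heavy atoms by environment: 1× n (aromatic, H1, X3) → no; 4× c (aromatic, H0, X3) → no; 1× Cl (H0, X1) → no; 1× O (H0, X2) → no; 2× C (H3, X4) → no; 1× F (H0, X1) → no; 1× N (H1, X3) → no.
No environment satisfies the query, so 0 matching atoms.

0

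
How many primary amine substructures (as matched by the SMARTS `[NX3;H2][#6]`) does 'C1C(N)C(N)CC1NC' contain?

2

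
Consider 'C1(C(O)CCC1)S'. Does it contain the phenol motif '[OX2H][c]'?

No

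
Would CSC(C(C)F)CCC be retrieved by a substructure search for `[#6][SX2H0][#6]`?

Yes

The pattern [#6][SX2H0][#6] describes an aliphatic sulfur bridging two carbons with no H on the sulfur — a thioether.
The molecule carries a methylthio ether (-SCH3), whose atoms satisfy every constraint of the query, so the pattern matches.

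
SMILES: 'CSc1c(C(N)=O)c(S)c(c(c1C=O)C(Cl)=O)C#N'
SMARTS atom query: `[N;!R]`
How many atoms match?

2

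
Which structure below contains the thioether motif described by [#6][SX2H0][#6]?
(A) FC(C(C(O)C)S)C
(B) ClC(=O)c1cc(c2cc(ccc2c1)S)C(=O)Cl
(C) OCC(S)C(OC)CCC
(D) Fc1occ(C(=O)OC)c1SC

D

[#6][SX2H0][#6] describes an aliphatic sulfur bridging two carbons with no H on the sulfur (a thioether).
(A) has a thiol (-SH) but the sulfur has H1, not H0 bridging two carbons.
(B) has a thiol (-SH) but the sulfur has H1, not H0 bridging two carbons.
(C) has a thiol (-SH) but the sulfur has H1, not H0 bridging two carbons.
(D) contains a methylthio ether (-SCH3), which satisfies every atom and bond constraint.
So the answer is (D).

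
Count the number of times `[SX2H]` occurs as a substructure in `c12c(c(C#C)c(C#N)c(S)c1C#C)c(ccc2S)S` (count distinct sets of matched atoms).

3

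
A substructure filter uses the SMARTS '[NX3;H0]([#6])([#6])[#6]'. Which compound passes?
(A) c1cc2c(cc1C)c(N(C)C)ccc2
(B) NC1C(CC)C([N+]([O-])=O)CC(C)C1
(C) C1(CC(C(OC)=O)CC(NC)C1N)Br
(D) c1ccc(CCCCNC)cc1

[NX3;H0]([#6])([#6])[#6] describes a trivalent nitrogen with no H, bonded to three carbons (a tertiary amine).
(A) contains a dimethylamino group (-N(CH3)2), which satisfies every atom and bond constraint.
(B) has a primary amino group (-NH2) but the nitrogen has H2, not H0 with three carbons.
(C) has a primary amino group (-NH2) but the nitrogen has H2, not H0 with three carbons.
(D) has an N-methylamino group (-NHCH3) but the nitrogen still has one H (H1), not H0.
So the answer is (A).

A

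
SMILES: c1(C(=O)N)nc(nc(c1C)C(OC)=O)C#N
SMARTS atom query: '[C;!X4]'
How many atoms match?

3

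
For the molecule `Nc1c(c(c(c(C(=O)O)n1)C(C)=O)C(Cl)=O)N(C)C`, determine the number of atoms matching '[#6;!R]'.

6

The query [#6;!R] means: carbon not in any ring.
Check the 19 heavy atoms by environment: 1× n (aromatic, in 6-ring) → no; 5× c (aromatic, in 6-ring) → no; 2× N (acyclic) → no; 6× C (acyclic) → match; 4× O (acyclic) → no; 1× Cl (acyclic) → no.
That gives 6 matching atoms.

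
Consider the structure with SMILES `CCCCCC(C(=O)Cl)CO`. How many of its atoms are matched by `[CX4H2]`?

5

Check the 11 heavy atoms by environment: 5× C (H2, X4) → match; 1× C (H1, X4) → no; 1× C (H3, X4) → no; 1× O (H1, X2) → no; 1× C (H0, X3) → no; 1× O (H0, X1) → no; 1× Cl (H0, X1) → no.
That gives 5 matching atoms.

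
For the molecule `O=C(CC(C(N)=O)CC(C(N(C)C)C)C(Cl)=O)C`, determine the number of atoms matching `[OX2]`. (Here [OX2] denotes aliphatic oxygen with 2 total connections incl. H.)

The query [OX2] means: aliphatic oxygen with two total connections — ether, hydroxyl, or ester single-bond O.
Check the 18 heavy atoms by environment: 9× C (X4) → no; 3× C (X3) → no; 3× O (X1) → no; 2× N (X3) → no; 1× Cl (X1) → no.
No environment satisfies the query, so 0 matching atoms.

0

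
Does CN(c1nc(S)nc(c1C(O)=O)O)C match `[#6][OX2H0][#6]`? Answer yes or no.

No

The pattern [#6][OX2H0][#6] describes an aliphatic oxygen bridging two carbons with no H on the oxygen — an ether.
The closest candidate here is a hydroxyl group (-OH), but the oxygen has H1, not H0 bridging two carbons. No other fragment satisfies the full query, so there is no match.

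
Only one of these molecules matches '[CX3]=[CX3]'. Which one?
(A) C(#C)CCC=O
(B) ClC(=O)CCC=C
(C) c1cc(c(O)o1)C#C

B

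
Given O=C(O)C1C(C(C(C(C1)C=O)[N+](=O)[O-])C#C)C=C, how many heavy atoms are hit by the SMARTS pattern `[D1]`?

7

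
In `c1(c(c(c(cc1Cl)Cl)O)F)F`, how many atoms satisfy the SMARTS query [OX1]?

Check the 11 heavy atoms by environment: 6× c (aromatic, X3) → no; 1× O (X2) → no; 2× Cl (X1) → no; 2× F (X1) → no.
No environment satisfies the query, so 0 matching atoms.

0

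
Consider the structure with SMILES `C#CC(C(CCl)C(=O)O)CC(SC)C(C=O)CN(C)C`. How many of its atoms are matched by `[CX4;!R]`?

The query [CX4;!R] means: aliphatic carbon with four total connections, not in a ring.
Check the 20 heavy atoms by environment: 10× C (X4, acyclic) → match; 1× Cl (X1, acyclic) → no; 2× C (X2, acyclic) → no; 2× C (X3, acyclic) → no; 2× O (X1, acyclic) → no; 1× O (X2, acyclic) → no; 1× S (X2, acyclic) → no; 1× N (X3, acyclic) → no.
That gives 10 matching atoms.

10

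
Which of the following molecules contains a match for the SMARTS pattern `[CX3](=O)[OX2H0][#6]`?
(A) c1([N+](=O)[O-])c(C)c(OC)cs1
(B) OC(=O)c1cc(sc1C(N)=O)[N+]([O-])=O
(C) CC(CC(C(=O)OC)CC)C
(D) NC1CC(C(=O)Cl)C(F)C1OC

C

[CX3](=O)[OX2H0][#6] describes a carbonyl carbon bonded to an oxygen that is itself bonded to carbon (no H on that O) (an ester).
(A) has a methoxy ether (-OCH3) but the ether oxygen is not adjacent to a C=O carbon.
(B) has a carboxylic acid group (-C(=O)OH) but the singly-bonded O carries H (OX2H1, not H0).
(C) contains a methyl-ester group (-C(=O)OCH3), which satisfies every atom and bond constraint.
(D) has a methoxy ether (-OCH3) but the ether oxygen is not adjacent to a C=O carbon.
So the answer is (C).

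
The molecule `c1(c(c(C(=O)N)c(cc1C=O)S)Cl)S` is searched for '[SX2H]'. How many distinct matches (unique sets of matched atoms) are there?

2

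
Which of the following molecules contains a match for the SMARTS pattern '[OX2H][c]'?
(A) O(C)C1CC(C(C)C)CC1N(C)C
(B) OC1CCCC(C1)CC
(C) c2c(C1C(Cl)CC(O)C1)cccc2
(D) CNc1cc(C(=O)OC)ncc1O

D

[OX2H][c] describes a hydroxyl oxygen attached to an aromatic carbon (a phenol).
(A) has a methoxy ether (-OCH3) but the oxygen has H0, not H1.
(B) has a hydroxyl group (-OH) but the -OH is on an aliphatic carbon, not an aromatic c.
(C) has a hydroxyl group (-OH) but the -OH is on an aliphatic carbon, not an aromatic c.
(D) contains a hydroxyl group (-OH), which satisfies every atom and bond constraint.
So the answer is (D).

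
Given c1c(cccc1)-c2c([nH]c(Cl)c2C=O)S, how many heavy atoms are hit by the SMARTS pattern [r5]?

The query [r5] means: r5 matches atoms in a five-membered ring.
Check the 15 heavy atoms by environment: 1× n (aromatic, in 5-ring) → match; 4× c (aromatic, in 5-ring) → match; 1× C (acyclic) → no; 1× O (acyclic) → no; 1× S (acyclic) → no; 6× c (aromatic, in 6-ring) → no; 1× Cl (acyclic) → no.
Summing the matching environments: 1 + 4 = 5 matching atoms.

5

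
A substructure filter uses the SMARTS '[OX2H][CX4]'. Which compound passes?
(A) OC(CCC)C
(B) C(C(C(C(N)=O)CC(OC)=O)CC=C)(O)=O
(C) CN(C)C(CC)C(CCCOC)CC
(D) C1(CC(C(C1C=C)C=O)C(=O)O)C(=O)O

[OX2H][CX4] describes a hydroxyl oxygen bound to an sp3 (X4) carbon (an aliphatic alcohol).
(A) contains a hydroxyl group (-OH), which satisfies every atom and bond constraint.
(B) has a carboxylic acid group (-C(=O)OH) but the -OH is on a CX3 carbonyl carbon, not a CX4 carbon.
(C) has a methoxy ether (-OCH3) but the oxygen has H0 (ether), not H1.
(D) has a carboxylic acid group (-C(=O)OH) but the -OH is on a CX3 carbonyl carbon, not a CX4 carbon.
So the answer is (A).

A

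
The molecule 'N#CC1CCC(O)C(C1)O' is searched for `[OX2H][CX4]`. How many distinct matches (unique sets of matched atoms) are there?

2

[OX2H][CX4] is the SMARTS for an aliphatic alcohol: a hydroxyl oxygen bound to an sp3 (X4) carbon.
The molecule carries 2 separate instances of a hydroxyl group (-OH) meeting every constraint; each maps to a distinct set of atoms, giving 2 matches.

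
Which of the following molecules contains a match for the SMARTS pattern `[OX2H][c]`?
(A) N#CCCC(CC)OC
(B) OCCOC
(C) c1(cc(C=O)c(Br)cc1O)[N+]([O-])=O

[OX2H][c] describes a hydroxyl oxygen attached to an aromatic carbon (a phenol).
(A) has a methoxy ether (-OCH3) but the oxygen has H0, not H1.
(B) has a hydroxyl group (-OH) but the -OH is on an aliphatic carbon, not an aromatic c.
(C) contains a hydroxyl group (-OH), which satisfies every atom and bond constraint.
So the answer is (C).

C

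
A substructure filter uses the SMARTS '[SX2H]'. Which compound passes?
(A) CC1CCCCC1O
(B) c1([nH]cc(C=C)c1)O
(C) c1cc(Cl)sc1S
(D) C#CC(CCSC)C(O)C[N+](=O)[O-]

[SX2H] describes an aliphatic sulfur with two connections, one being H (a thiol).
(A) has a hydroxyl group (-OH) but it is an -OH, not an -SH.
(B) has a hydroxyl group (-OH) but it is an -OH, not an -SH.
(C) contains a thiol (-SH), which satisfies every atom and bond constraint.
(D) has a hydroxyl group (-OH) but it is an -OH, not an -SH.
So the answer is (C).

C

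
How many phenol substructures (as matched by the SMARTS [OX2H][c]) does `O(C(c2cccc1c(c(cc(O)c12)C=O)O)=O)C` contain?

2

[OX2H][c] is the SMARTS for a phenol: a hydroxyl oxygen attached to an aromatic carbon.
The molecule carries 2 separate instances of a hydroxyl group (-OH) meeting every constraint; each maps to a distinct set of atoms, giving 2 matches.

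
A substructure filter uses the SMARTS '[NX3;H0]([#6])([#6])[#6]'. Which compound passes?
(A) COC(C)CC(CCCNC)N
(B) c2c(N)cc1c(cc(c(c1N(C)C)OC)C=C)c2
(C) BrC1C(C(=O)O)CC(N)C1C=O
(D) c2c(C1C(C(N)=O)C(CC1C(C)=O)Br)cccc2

B

[NX3;H0]([#6])([#6])[#6] describes a trivalent nitrogen with no H, bonded to three carbons (a tertiary amine).
(A) has a primary amino group (-NH2) but the nitrogen has H2, not H0 with three carbons.
(B) contains a dimethylamino group (-N(CH3)2), which satisfies every atom and bond constraint.
(C) has a primary amino group (-NH2) but the nitrogen has H2, not H0 with three carbons.
(D) has a primary amide (-C(=O)NH2) but the amide nitrogen has H2 and only one carbon neighbour.
So the answer is (B).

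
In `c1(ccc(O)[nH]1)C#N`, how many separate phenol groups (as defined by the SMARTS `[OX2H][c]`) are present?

[OX2H][c] is the SMARTS for a phenol: a hydroxyl oxygen attached to an aromatic carbon.
Exactly one fragment in the molecule meets all constraints, giving 1 match.

1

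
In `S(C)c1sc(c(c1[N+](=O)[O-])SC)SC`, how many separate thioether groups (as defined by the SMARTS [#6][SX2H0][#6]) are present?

[#6][SX2H0][#6] is the SMARTS for a thioether: an aliphatic sulfur bridging two carbons with no H on the sulfur.
The molecule carries 3 separate instances of a methylthio ether (-SCH3) meeting every constraint; each maps to a distinct set of atoms, giving 3 matches.

3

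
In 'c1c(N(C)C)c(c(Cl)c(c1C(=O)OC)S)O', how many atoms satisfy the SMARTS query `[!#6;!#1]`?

6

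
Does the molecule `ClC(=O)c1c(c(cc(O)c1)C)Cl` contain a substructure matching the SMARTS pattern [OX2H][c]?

Yes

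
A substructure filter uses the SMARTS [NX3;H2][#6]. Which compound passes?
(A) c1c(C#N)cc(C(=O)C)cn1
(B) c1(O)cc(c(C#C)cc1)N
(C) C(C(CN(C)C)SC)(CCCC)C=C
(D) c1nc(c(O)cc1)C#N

B

[NX3;H2][#6] describes a trivalent nitrogen with two H attached to carbon (a primary amine).
(A) has a nitrile (-C#N) but the nitrogen is NX1 (triple-bonded), not NX3 with two H.
(B) contains a primary amino group (-NH2), which satisfies every atom and bond constraint.
(C) has a dimethylamino group (-N(CH3)2) but the nitrogen has H0, not H2.
(D) has a nitrile (-C#N) but the nitrogen is NX1 (triple-bonded), not NX3 with two H.
So the answer is (B).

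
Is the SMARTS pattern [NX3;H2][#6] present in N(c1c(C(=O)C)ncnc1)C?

The pattern [NX3;H2][#6] describes a trivalent nitrogen with two H attached to carbon — a primary amine.
The closest candidate here is an N-methylamino group (-NHCH3), but the nitrogen bears two carbons and only one H (H1), not H2. No other fragment satisfies the full query, so there is no match.

No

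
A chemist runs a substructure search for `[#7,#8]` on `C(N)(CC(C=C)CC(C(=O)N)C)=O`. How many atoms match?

4

The query [#7,#8] means: nitrogen or oxygen (comma = OR).
Check the 13 heavy atoms by environment: 9× C → no; 2× O → match; 2× N → match.
Summing the matching environments: 2 + 2 = 4 matching atoms.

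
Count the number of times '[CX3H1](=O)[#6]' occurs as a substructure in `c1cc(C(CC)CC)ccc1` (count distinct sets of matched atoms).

[CX3H1](=O)[#6] is the SMARTS for an aldehyde: an sp2 carbon with one H, double-bonded to O and single-bonded to carbon.
No fragment in the molecule satisfies every constraint, giving 0 matches.

0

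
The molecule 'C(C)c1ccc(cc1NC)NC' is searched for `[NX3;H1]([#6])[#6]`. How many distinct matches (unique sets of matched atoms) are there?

2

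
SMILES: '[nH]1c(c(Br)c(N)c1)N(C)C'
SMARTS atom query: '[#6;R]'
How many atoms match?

The query [#6;R] means: carbon that is part of a ring.
Check the 10 heavy atoms by environment: 1× n (aromatic, in 5-ring) → no; 4× c (aromatic, in 5-ring) → match; 2× N (acyclic) → no; 2× C (acyclic) → no; 1× Br (acyclic) → no.
That gives 4 matching atoms.

4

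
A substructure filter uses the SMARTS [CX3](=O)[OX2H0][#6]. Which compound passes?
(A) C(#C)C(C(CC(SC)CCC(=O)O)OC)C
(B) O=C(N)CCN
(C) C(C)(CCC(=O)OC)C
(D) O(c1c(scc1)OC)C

C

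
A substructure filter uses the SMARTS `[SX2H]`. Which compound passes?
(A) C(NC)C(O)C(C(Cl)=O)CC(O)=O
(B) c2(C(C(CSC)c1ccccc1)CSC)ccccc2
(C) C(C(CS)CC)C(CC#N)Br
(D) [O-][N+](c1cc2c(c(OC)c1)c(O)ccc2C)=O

C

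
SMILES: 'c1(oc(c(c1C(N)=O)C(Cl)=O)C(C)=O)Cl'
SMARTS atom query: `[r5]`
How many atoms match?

5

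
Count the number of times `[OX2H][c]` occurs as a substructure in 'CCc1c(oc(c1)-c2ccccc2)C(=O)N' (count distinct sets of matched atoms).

[OX2H][c] is the SMARTS for a phenol: a hydroxyl oxygen attached to an aromatic carbon.
No fragment in the molecule satisfies every constraint, giving 0 matches.

0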